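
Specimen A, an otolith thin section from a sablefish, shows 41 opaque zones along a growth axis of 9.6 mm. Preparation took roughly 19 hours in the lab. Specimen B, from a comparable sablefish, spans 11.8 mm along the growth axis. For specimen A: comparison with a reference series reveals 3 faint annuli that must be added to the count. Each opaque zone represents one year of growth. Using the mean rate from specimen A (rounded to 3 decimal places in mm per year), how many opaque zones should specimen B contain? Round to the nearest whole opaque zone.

Specimen A: adjusted count: 41 + 3 = 44 opaque zones.
A: 9.6 mm over 44 years gives 9.6 / 44 ≈ 0.218 mm/year.
For B, 11.8 / 0.218 = 54.13 years ≈ 54 opaque zones.

54 opaque zones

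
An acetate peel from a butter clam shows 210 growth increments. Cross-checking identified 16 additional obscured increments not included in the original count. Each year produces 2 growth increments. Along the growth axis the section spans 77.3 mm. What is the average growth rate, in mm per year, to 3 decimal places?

0.684 mm per year

Adjusted count: 210 + 16 = 226 growth increments.
Dividing by 2 growth increments per year: 226 / 2 = 113 years.
77.3 mm over 113 years gives 77.3 / 113 ≈ 0.684 mm per year.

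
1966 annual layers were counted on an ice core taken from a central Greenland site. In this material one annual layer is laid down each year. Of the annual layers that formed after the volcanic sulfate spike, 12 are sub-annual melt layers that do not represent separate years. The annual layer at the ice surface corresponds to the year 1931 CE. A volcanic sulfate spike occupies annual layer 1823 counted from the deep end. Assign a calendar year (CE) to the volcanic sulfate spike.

1800 CE

The volcanic sulfate spike sits at annual layer 1823 from the deep end, so 1966 − 1823 = 143 annual layers formed after it.
143 − 12 false = 131 true annual layers after the volcanic sulfate spike.
Counting back 131 years from 1931 CE places the volcanic sulfate spike in 1931 − 131 = 1800 CE.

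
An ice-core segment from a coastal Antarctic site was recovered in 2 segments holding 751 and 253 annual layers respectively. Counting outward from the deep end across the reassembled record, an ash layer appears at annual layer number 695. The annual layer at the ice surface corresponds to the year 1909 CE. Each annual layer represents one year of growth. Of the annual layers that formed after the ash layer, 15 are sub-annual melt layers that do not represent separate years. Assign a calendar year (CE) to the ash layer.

1615 CE

Total annual layers = 751 + 253 = 1004.
The ash layer sits at annual layer 695 from the deep end, so 1004 − 695 = 309 annual layers formed after it.
Removing the 15 false annual layers leaves 309 − 15 = 294 true annual layers beyond the ash layer.
1909 − 294 = 1615 CE.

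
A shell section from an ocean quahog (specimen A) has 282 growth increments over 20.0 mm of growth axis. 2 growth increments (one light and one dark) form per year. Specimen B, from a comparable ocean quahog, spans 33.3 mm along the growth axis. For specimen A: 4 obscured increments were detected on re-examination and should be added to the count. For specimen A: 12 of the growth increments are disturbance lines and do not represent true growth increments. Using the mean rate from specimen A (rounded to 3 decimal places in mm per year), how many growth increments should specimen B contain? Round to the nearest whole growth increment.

Specimen A: correcting the raw count gives 282 − 12 + 4 = 274 true growth increments.
Specimen A: dividing by 2 growth increments per year: 274 / 2 = 137 years.
A: 20.0 mm over 137 years gives 20.0 / 137 ≈ 0.146 mm/year.
For B, 33.3 / 0.146 = 228.08 years; at 2 growth increments per year that is 228.08 × 2 ≈ 456 growth increments.

456 growth increments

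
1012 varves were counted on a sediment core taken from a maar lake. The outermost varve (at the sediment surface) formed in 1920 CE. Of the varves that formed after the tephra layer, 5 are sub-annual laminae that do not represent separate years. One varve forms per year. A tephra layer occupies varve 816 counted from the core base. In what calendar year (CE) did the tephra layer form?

The tephra layer sits at varve 816 from the core base, so 1012 − 816 = 196 varves formed after it.
196 − 5 false = 191 true varves after the tephra layer.
Counting back 191 years from 1920 CE places the tephra layer in 1920 − 191 = 1729 CE.

1729 CE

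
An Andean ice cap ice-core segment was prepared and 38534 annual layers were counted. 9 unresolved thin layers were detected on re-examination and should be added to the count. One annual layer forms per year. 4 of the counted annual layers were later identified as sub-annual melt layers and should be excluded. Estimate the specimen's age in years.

Adjusted count: 38534 − 4 + 9 = 38539 annual layers.
At one annual layer per year, that is 38539 years.

38539 years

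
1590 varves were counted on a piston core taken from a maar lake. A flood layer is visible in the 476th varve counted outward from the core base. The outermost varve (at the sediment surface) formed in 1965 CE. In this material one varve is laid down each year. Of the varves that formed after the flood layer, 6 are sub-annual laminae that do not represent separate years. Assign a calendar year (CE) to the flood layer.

857 CE

Between varve 476 and the sediment surface there are 1590 − 476 = 1114 varves.
1114 − 6 false = 1108 true varves after the flood layer.
The varve at the sediment surface is 1965 CE, so the flood layer dates to 1965 − 1108 = 857 CE.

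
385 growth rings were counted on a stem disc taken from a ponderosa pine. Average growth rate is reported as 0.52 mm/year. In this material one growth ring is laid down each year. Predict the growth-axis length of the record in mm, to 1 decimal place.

The record spans 385 years at 0.52 mm per year.
Predicted length = 0.52 mm/year × 385 years = 200.2 mm.

200.2 mm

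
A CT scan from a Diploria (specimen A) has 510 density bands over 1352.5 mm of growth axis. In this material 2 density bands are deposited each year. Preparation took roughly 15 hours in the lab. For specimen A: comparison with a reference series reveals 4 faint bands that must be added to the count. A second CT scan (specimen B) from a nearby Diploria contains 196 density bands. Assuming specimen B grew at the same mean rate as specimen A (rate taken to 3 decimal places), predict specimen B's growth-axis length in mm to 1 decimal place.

515.8 mm

Specimen A: true density band count = 510 + 4 = 514.
Specimen A: 514 density bands at 2 per year is 514 / 2 = 257 years.
A: 1352.5 mm over 257 years gives 1352.5 / 257 ≈ 5.263 mm/yr.
Specimen B: with 2 density bands per year, 196 / 2 = 98 years. Length of B = 5.263 × 98 = 515.8 mm.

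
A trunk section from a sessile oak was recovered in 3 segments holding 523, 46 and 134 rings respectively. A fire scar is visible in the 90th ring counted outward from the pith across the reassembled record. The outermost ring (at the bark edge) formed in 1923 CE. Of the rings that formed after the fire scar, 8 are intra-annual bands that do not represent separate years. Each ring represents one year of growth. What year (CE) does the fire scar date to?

Total rings = 523 + 46 + 134 = 703.
Between ring 90 and the bark edge there are 703 − 90 = 613 rings.
Removing the 8 false rings leaves 613 − 8 = 605 true rings beyond the fire scar.
1923 − 605 = 1318 CE.

1318 CE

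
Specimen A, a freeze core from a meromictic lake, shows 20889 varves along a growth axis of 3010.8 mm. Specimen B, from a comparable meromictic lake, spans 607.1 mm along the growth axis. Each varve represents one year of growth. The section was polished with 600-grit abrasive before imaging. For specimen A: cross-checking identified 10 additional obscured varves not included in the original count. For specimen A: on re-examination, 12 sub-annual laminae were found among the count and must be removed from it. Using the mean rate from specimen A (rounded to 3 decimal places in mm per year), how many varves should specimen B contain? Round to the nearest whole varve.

Specimen A: adjusted count: 20889 − 12 + 10 = 20887 varves.
A: Extension rate ≈ 3010.8 / 20887 = 0.144 mm per year.
B spans 607.1 / 0.144 = 4215.97 years ≈ 4216 varves.

4216 varves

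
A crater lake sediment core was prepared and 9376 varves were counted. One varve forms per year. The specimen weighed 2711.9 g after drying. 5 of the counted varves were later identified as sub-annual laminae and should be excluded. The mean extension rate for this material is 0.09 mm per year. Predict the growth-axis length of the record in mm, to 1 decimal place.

843.4 mm

Correcting the raw count gives 9376 − 5 = 9371 true varves.
9371 years at 0.09 mm/year gives 0.09 × 9371 = 843.4 mm.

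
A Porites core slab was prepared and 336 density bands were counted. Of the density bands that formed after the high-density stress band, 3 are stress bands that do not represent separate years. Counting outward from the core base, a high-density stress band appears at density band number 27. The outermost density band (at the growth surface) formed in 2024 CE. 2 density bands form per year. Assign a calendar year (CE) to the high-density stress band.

Between density band 27 and the growth surface there are 336 − 27 = 309 density bands.
309 − 3 false = 306 true density bands after the high-density stress band.
Dividing by 2 density bands per year: 306 / 2 = 153 years.
2024 − 153 = 1871 CE.

1871 CE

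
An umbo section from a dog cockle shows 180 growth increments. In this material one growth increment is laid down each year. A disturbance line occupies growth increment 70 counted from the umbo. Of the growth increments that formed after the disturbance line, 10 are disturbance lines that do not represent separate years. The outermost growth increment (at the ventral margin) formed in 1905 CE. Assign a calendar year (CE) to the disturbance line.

The disturbance line sits at growth increment 70 from the umbo, so 180 − 70 = 110 growth increments formed after it.
Removing the 10 false growth increments leaves 110 − 10 = 100 true growth increments beyond the disturbance line.
The growth increment at the ventral margin is 1905 CE, so the disturbance line dates to 1905 − 100 = 1805 CE.

1805 CE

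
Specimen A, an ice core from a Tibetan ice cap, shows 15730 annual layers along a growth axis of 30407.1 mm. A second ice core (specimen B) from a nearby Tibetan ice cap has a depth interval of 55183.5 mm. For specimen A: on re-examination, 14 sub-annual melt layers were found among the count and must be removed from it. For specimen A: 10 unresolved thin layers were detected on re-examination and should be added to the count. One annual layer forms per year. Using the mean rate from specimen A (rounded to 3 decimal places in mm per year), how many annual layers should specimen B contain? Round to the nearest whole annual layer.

28533 annual layers

Specimen A: correcting the raw count gives 15730 − 14 + 10 = 15726 true annual layers.
A: Extension rate ≈ 30407.1 / 15726 = 1.934 mm per year.
Specimen B: 55183.5 mm / 1.934 mm per year = 28533.35 years ≈ 28533 annual layers.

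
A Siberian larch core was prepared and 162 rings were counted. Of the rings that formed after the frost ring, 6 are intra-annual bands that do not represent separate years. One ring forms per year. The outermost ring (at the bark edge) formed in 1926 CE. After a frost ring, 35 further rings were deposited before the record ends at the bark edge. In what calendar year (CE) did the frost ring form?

35 rings formed after the frost ring.
Removing the 6 false rings leaves 35 − 6 = 29 true rings beyond the frost ring.
1926 − 29 = 1897 CE.

1897 CE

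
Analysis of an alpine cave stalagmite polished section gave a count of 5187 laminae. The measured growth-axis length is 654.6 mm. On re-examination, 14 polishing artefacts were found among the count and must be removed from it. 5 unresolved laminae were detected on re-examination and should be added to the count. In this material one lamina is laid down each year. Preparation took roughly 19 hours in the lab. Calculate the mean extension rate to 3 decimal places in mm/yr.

After corrections the count is 5187 − 14 + 5 = 5178 laminae.
654.6 mm over 5178 years gives 654.6 / 5178 ≈ 0.126 mm/yr.

0.126 mm/yr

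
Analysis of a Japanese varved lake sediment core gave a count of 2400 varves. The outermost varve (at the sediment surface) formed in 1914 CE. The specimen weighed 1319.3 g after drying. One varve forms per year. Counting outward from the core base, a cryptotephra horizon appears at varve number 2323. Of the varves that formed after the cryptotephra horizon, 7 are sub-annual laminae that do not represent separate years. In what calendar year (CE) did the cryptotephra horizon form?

1844 CE

2400 − 2323 = 77 varves lie beyond the cryptotephra horizon toward the sediment surface.
Removing the 7 false varves leaves 77 − 7 = 70 true varves beyond the cryptotephra horizon.
Counting back 70 years from 1914 CE places the cryptotephra horizon in 1914 − 70 = 1844 CE.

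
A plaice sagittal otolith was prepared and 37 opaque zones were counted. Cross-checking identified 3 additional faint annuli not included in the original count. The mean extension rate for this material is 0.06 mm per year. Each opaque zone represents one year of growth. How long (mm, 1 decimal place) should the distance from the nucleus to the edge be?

Correcting the raw count gives 37 + 3 = 40 true opaque zones.
Predicted length = 0.06 mm/year × 40 years = 2.4 mm.

2.4 mm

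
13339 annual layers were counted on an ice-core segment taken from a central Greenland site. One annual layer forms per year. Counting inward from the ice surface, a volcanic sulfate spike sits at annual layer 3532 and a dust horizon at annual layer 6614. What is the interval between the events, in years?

3082 years

Separation: 6614 − 3532 = 3082 annual layers.
That is 3082 years at one annual layer per year.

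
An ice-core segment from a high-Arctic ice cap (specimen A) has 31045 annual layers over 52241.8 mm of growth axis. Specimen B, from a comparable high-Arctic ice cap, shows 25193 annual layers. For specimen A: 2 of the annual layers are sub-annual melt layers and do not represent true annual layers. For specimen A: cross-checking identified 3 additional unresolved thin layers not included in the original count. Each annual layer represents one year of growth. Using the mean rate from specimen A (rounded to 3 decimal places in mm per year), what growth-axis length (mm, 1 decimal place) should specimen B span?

42399.8 mm

Specimen A: after corrections the count is 31045 − 2 + 3 = 31046 annual layers.
A: Mean rate = 52241.8 mm / 31046 years ≈ 1.683 mm/year.
B's length ≈ 1.683 × 25193 = 42399.8 mm.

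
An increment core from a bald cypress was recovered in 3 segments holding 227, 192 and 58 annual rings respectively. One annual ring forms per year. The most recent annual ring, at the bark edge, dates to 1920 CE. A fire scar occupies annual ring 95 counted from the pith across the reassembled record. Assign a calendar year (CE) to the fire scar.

Total annual rings = 227 + 192 + 58 = 477.
477 − 95 = 382 annual rings lie beyond the fire scar toward the bark edge.
Counting back 382 years from 1920 CE places the fire scar in 1920 − 382 = 1538 CE.

1538 CE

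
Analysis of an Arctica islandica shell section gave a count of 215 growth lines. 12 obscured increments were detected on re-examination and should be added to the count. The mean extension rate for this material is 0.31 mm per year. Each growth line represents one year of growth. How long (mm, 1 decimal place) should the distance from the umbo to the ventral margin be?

70.4 mm

Correcting the raw count gives 215 + 12 = 227 true growth lines.
Predicted length = 0.31 mm/year × 227 years = 70.4 mm.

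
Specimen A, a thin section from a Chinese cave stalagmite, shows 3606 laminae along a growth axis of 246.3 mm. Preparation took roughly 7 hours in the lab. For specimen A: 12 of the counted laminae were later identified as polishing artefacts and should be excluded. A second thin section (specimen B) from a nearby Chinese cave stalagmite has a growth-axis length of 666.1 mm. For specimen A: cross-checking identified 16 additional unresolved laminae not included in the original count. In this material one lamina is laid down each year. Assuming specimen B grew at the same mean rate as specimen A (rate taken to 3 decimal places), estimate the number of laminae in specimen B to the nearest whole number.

9796 laminae

Specimen A: true lamina count = 3606 − 12 + 16 = 3610.
A: Mean rate = 246.3 mm / 3610 years ≈ 0.068 mm/yr.
Specimen B: 666.1 mm / 0.068 mm per year = 9795.59 years ≈ 9796 laminae.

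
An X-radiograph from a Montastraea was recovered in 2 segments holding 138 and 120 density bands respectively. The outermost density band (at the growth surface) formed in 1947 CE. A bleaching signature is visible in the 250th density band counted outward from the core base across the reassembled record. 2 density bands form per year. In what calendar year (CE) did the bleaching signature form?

Total density bands = 138 + 120 = 258.
The bleaching signature sits at density band 250 from the core base, so 258 − 250 = 8 density bands formed after it.
8 density bands at 2 per year is 8 / 2 = 4 years.
The density band at the growth surface is 1947 CE, so the bleaching signature dates to 1947 − 4 = 1943 CE.

1943 CE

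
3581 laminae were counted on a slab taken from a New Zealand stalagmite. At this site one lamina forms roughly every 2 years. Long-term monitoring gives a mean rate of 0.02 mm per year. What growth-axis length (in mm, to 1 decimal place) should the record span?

143.2 mm

3581 laminae at 2 years each span 3581 × 2 = 7162 years.
7162 years at 0.02 mm/year gives 0.02 × 7162 = 143.2 mm.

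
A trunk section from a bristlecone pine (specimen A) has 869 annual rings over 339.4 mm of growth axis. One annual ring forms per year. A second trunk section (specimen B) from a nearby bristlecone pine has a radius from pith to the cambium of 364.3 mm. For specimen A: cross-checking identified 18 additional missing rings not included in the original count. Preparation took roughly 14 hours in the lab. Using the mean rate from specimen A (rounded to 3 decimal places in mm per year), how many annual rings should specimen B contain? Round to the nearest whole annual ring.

951 annual rings

Specimen A: correcting the raw count gives 869 + 18 = 887 true annual rings.
A: Mean rate = 339.4 mm / 887 years ≈ 0.383 mm per year.
B spans 364.3 / 0.383 = 951.17 years ≈ 951 annual rings.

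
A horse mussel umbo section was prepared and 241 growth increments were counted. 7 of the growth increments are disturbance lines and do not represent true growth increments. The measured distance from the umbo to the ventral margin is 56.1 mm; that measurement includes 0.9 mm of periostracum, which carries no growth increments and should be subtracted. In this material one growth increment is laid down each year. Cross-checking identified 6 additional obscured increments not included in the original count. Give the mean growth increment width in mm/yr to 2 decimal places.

Correcting the raw count gives 241 − 7 + 6 = 240 true growth increments.
The growth record spans 56.1 − 0.9 = 55.2 mm.
Extension rate ≈ 55.2 / 240 = 0.23 mm/yr.

0.23 mm/yr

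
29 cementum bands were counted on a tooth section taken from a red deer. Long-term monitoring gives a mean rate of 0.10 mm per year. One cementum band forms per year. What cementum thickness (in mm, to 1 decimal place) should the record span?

29 years of growth are recorded.
29 years at 0.10 mm/year gives 0.10 × 29 = 2.9 mm.

2.9 mm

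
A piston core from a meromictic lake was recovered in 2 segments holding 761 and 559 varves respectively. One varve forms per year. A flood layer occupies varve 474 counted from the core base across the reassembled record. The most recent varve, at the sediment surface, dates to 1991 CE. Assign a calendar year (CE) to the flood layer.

Total varves = 761 + 559 = 1320.
The flood layer sits at varve 474 from the core base, so 1320 − 474 = 846 varves formed after it.
Counting back 846 years from 1991 CE places the flood layer in 1991 − 846 = 1145 CE.

1145 CE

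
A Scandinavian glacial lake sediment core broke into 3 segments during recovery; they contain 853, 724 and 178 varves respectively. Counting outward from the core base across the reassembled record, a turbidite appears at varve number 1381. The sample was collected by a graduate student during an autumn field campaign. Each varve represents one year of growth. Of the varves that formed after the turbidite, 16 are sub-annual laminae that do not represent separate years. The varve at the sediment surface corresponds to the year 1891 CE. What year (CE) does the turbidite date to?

1533 CE

Total varves = 853 + 724 + 178 = 1755.
Between varve 1381 and the sediment surface there are 1755 − 1381 = 374 varves.
374 − 16 false = 358 true varves after the turbidite.
1891 − 358 = 1533 CE.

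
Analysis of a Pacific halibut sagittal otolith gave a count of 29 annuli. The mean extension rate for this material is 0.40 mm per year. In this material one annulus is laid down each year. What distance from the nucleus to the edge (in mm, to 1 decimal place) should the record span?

11.6 mm

The record spans 29 years at 0.40 mm per year.
Length ≈ 0.40 × 29 = 11.6 mm.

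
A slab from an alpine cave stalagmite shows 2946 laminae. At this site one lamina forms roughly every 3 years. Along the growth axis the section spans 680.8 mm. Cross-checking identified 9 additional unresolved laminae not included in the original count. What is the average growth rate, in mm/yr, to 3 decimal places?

0.077 mm/yr

After corrections the count is 2946 + 9 = 2955 laminae.
At 3 years per lamina, 2955 × 3 = 8865 years.
Mean rate = 680.8 mm / 8865 years ≈ 0.077 mm/yr.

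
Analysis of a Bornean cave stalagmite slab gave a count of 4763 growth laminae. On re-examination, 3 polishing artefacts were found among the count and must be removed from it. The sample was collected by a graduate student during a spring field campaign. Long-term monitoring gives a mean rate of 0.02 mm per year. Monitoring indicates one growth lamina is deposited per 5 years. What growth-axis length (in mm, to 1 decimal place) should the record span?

476.0 mm

After corrections the count is 4763 − 3 = 4760 growth laminae.
At 5 years per growth lamina, 4760 × 5 = 23800 years.
Length ≈ 0.02 × 23800 = 476.0 mm.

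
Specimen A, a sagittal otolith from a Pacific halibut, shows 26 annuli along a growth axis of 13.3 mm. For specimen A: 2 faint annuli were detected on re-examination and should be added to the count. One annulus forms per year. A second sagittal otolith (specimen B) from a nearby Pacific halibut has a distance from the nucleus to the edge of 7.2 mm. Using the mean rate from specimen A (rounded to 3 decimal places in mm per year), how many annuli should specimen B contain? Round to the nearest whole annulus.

15 annuli

Specimen A: after corrections the count is 26 + 2 = 28 annuli.
A: 13.3 mm over 28 years gives 13.3 / 28 ≈ 0.475 mm/year.
Specimen B: 7.2 mm / 0.475 mm per year = 15.16 years ≈ 15 annuli.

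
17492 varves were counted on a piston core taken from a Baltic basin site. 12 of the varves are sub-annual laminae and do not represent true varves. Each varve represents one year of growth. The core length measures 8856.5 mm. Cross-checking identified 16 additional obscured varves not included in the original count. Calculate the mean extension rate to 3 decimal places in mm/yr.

True varve count = 17492 − 12 + 16 = 17496.
8856.5 mm over 17496 years gives 8856.5 / 17496 ≈ 0.506 mm/yr.

0.506 mm/yr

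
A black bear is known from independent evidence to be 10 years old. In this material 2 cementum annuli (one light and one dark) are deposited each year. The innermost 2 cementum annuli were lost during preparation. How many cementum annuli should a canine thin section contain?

With 2 cementum annuli per year, 10 years would produce 10 × 2 = 20 cementum annuli.
20 − 2 missed = 18 cementum annuli expected in the prepared section.

18 cementum annuli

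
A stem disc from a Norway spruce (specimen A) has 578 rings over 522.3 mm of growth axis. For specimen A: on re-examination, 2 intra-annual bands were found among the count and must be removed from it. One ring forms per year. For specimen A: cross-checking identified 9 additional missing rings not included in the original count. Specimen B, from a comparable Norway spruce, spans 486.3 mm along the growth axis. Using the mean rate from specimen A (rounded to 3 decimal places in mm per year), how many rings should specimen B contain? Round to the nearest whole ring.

545 rings

Specimen A: true ring count = 578 − 2 + 9 = 585.
A: 522.3 mm over 585 years gives 522.3 / 585 ≈ 0.893 mm/year.
Specimen B: 486.3 mm / 0.893 mm per year = 544.57 years ≈ 545 rings.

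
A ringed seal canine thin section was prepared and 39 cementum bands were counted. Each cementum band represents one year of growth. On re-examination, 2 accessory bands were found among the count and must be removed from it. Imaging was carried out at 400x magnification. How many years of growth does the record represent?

Correcting the raw count gives 39 − 2 = 37 true cementum bands.
With a one-to-one cementum band periodicity this is 37 years.

37 years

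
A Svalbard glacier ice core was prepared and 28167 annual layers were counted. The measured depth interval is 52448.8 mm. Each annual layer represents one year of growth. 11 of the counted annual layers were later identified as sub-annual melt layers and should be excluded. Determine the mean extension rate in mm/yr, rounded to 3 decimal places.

1.863 mm/yr

Correcting the raw count gives 28167 − 11 = 28156 true annual layers.
52448.8 mm over 28156 years gives 52448.8 / 28156 ≈ 1.863 mm/yr.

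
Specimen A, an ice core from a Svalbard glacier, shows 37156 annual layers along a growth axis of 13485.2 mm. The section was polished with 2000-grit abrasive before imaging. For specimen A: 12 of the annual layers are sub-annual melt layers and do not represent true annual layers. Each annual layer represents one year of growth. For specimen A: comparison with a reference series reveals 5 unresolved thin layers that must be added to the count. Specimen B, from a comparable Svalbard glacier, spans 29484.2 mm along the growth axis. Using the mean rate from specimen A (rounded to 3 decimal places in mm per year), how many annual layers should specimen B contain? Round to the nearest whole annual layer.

Specimen A: true annual layer count = 37156 − 12 + 5 = 37149.
A: 13485.2 mm over 37149 years gives 13485.2 / 37149 ≈ 0.363 mm/year.
B spans 29484.2 / 0.363 = 81223.69 years ≈ 81224 annual layers.

81224 annual layers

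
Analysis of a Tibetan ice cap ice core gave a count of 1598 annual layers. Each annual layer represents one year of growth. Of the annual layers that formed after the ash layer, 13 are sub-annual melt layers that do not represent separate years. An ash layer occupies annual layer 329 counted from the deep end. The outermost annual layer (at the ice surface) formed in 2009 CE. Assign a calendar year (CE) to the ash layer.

1598 − 329 = 1269 annual layers lie beyond the ash layer toward the ice surface.
Removing the 13 false annual layers leaves 1269 − 13 = 1256 true annual layers beyond the ash layer.
The annual layer at the ice surface is 2009 CE, so the ash layer dates to 2009 − 1256 = 753 CE.

753 CE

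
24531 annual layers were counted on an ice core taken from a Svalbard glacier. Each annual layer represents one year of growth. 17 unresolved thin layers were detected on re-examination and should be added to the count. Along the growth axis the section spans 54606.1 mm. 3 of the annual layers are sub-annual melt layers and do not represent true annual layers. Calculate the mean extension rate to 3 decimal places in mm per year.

After corrections the count is 24531 − 3 + 17 = 24545 annual layers.
Extension rate ≈ 54606.1 / 24545 = 2.225 mm per year.

2.225 mm per year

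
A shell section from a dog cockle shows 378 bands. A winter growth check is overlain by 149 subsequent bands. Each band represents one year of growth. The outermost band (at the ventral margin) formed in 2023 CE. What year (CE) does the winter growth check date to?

149 bands post-date the winter growth check.
The band at the ventral margin is 2023 CE, so the winter growth check dates to 2023 − 149 = 1874 CE.

1874 CE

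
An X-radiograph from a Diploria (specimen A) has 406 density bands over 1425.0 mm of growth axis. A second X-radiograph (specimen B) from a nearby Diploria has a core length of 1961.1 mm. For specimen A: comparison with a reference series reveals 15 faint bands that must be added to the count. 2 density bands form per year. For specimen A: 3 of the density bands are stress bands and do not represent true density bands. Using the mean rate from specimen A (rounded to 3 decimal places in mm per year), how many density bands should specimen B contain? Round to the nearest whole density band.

575 density bands

Specimen A: after corrections the count is 406 − 3 + 15 = 418 density bands.
Specimen A: 418 density bands at 2 per year is 418 / 2 = 209 years.
A: Mean rate = 1425.0 mm / 209 years ≈ 6.818 mm per year.
For B, 1961.1 / 6.818 = 287.64 years; at 2 density bands per year that is 287.64 × 2 ≈ 575 density bands.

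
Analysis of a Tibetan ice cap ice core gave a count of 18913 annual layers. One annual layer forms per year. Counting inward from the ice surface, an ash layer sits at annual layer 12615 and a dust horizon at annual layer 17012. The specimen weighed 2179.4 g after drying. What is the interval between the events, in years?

4397 yr

The two markers are separated by 17012 − 12615 = 4397 annual layers.
At one annual layer per year, 4397 years elapsed between them.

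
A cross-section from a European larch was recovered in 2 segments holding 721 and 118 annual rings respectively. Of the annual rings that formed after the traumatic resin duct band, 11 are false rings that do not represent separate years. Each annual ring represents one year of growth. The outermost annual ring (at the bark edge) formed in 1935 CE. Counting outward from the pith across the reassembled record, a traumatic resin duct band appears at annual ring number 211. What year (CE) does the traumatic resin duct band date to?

Total annual rings = 721 + 118 = 839.
839 − 211 = 628 annual rings lie beyond the traumatic resin duct band toward the bark edge.
Removing the 11 false annual rings leaves 628 − 11 = 617 true annual rings beyond the traumatic resin duct band.
1935 − 617 = 1318 CE.

1318 CE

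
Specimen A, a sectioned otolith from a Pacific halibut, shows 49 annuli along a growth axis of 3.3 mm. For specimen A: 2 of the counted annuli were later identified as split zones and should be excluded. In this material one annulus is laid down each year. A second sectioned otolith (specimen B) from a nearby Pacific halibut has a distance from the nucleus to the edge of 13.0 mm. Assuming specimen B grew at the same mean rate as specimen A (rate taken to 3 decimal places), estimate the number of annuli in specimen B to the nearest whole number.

Specimen A: adjusted count: 49 − 2 = 47 annuli.
A: 3.3 mm over 47 years gives 3.3 / 47 ≈ 0.070 mm/yr.
B spans 13.0 / 0.070 = 185.71 years ≈ 186 annuli.

186 annuli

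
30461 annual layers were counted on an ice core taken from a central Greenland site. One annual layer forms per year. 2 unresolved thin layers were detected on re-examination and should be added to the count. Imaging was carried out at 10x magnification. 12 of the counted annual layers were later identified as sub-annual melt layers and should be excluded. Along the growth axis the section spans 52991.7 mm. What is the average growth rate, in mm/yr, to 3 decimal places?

1.740 mm/yr

Adjusted count: 30461 − 12 + 2 = 30451 annual layers.
52991.7 mm over 30451 years gives 52991.7 / 30451 ≈ 1.740 mm/yr.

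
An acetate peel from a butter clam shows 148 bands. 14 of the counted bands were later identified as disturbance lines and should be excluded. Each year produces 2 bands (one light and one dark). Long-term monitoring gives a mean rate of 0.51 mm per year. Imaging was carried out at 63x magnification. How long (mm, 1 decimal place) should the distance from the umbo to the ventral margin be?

After corrections the count is 148 − 14 = 134 bands.
Dividing by 2 bands per year: 134 / 2 = 67 years.
Length ≈ 0.51 × 67 = 34.2 mm.

34.2 mm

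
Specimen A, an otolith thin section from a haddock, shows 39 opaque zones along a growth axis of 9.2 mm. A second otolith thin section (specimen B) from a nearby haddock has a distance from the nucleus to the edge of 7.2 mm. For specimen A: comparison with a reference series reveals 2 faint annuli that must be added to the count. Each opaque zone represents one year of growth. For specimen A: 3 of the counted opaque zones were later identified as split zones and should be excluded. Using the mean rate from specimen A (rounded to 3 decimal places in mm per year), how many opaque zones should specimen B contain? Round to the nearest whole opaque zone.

30 opaque zones

Specimen A: true opaque zone count = 39 − 3 + 2 = 38.
A: Extension rate ≈ 9.2 / 38 = 0.242 mm/year.
Specimen B: 7.2 mm / 0.242 mm per year = 29.75 years ≈ 30 opaque zones.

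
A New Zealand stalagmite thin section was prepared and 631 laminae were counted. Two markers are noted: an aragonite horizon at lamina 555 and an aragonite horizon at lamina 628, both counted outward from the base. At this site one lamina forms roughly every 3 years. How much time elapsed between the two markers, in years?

219 years

Separation: 628 − 555 = 73 laminae.
Multiplying by 3 years per lamina: 73 × 3 = 219 years.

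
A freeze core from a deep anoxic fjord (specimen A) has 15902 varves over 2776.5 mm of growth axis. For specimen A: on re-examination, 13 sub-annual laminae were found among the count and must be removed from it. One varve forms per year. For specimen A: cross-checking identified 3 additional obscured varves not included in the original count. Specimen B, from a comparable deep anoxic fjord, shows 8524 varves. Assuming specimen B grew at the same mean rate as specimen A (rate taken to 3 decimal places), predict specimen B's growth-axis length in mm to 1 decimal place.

1491.7 mm

Specimen A: correcting the raw count gives 15902 − 13 + 3 = 15892 true varves.
A: 2776.5 mm over 15892 years gives 2776.5 / 15892 ≈ 0.175 mm/year.
For B, 0.175 mm/year × 8524 years = 1491.7 mm.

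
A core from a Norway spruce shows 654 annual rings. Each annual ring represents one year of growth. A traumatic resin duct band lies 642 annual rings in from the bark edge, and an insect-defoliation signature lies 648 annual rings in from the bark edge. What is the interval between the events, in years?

Separation: 648 − 642 = 6 annual rings.
One annual ring per year makes the interval 6 years.

6 yr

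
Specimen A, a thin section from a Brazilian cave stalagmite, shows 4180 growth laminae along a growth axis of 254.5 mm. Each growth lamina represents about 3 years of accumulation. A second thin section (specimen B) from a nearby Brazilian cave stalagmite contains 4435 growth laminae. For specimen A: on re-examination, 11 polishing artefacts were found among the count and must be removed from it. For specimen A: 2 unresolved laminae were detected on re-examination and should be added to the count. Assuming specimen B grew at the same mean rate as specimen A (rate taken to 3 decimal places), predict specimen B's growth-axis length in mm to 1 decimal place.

266.1 mm

Specimen A: true growth lamina count = 4180 − 11 + 2 = 4171.
Specimen A: at 3 years per growth lamina, 4171 × 3 = 12513 years.
A: Extension rate ≈ 254.5 / 12513 = 0.020 mm per year.
Specimen B: at 3 years per growth lamina, 4435 × 3 = 13305 years. For B, 0.020 mm/year × 13305 years = 266.1 mm.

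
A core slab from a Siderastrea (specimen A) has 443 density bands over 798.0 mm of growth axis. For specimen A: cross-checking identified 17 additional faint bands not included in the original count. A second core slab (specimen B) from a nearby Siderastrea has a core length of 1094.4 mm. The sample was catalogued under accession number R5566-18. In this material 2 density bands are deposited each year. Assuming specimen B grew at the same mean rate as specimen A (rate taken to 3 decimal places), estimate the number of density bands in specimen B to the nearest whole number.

631 density bands

Specimen A: adjusted count: 443 + 17 = 460 density bands.
Specimen A: with 2 density bands per year, 460 / 2 = 230 years.
A: 798.0 mm over 230 years gives 798.0 / 230 ≈ 3.470 mm/yr.
Specimen B: 1094.4 mm / 3.470 mm per year = 315.39 years; at 2 density bands per year that is 315.39 × 2 ≈ 631 density bands.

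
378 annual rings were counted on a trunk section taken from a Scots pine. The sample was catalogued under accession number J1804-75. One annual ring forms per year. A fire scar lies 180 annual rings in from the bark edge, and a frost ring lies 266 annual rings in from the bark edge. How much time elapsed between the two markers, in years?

86 years

The two markers are separated by 266 − 180 = 86 annual rings.
One annual ring per year makes the interval 86 years.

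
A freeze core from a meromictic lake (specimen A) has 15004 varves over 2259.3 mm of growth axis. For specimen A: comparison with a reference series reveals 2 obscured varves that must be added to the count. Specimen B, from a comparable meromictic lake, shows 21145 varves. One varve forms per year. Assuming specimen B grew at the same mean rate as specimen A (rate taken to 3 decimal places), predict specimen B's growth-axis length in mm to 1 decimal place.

Specimen A: true varve count = 15004 + 2 = 15006.
A: 2259.3 mm over 15006 years gives 2259.3 / 15006 ≈ 0.151 mm per year.
Length of B = 0.151 × 21145 = 3192.9 mm.

3192.9 mm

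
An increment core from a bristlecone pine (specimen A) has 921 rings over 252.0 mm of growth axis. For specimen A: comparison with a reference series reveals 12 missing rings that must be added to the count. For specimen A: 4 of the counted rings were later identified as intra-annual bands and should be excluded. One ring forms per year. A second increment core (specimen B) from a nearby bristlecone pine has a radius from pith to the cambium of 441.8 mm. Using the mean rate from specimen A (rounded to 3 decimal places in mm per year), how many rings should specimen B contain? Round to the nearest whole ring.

1630 rings

Specimen A: true ring count = 921 − 4 + 12 = 929.
A: 252.0 mm over 929 years gives 252.0 / 929 ≈ 0.271 mm/year.
For B, 441.8 / 0.271 = 1630.26 years ≈ 1630 rings.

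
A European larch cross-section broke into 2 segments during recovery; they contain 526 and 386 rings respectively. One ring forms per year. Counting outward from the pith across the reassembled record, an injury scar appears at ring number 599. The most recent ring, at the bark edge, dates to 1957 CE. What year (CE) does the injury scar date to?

Total rings = 526 + 386 = 912.
The injury scar sits at ring 599 from the pith, so 912 − 599 = 313 rings formed after it.
Counting back 313 years from 1957 CE places the injury scar in 1957 − 313 = 1644 CE.

1644 CE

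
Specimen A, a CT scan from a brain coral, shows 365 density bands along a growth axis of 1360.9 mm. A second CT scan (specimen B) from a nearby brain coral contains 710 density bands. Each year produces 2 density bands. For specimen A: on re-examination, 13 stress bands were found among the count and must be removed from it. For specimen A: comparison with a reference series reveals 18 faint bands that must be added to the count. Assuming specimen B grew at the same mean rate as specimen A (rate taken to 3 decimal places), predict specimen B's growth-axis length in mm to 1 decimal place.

2611.4 mm

Specimen A: true density band count = 365 − 13 + 18 = 370.
Specimen A: with 2 density bands per year, 370 / 2 = 185 years.
A: Extension rate ≈ 1360.9 / 185 = 7.356 mm/year.
Specimen B: with 2 density bands per year, 710 / 2 = 355 years. B's length ≈ 7.356 × 355 = 2611.4 mm.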